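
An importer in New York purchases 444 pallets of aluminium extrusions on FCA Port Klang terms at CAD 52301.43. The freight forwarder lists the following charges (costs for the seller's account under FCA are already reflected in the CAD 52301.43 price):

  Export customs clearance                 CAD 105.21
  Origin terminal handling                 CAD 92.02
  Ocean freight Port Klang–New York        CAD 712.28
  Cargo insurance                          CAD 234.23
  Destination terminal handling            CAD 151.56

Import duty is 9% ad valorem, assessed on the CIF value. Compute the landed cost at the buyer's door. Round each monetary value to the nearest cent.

Total landed cost: CAD 58292.12

FCA: the seller delivers export-cleared goods to the carrier; the buyer bears costs from that point.
Already in the invoice (seller's account under FCA): export clearance — exclude.
CIF value = FCA price + origin terminal + freight + insurance = 52301.43 + 92.02 + 712.28 + 234.23 = 53339.96
Import duty = 53339.96 × 9% = 4800.60
Buyer bears: origin terminal 92.02 + freight 712.28 + insurance 234.23 + destination terminal 151.56 + duty 4800.60 = 5990.69
Landed cost = invoice 52301.43 + 5990.69 = 58292.12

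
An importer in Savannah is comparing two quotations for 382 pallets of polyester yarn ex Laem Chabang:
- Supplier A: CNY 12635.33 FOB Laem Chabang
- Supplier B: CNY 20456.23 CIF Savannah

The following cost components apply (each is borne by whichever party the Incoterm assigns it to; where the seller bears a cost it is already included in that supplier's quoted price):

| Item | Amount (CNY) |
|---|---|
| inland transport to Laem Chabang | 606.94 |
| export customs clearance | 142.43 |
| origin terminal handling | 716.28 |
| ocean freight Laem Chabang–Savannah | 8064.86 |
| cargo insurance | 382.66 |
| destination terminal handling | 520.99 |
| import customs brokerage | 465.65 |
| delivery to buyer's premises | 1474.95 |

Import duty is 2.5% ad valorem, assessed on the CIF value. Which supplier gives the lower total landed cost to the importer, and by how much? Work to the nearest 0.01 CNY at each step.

Supplier B is cheaper by CNY 642.28

Supplier A (FOB):
CIF value = FOB price + freight + insurance = 12635.33 + 8064.86 + 382.66 = 21082.85
Import duty = 21082.85 × 2.5% = 527.07
Buyer bears (A): 8064.86 + 382.66 + 520.99 + 465.65 + 1474.95 = 10909.11
Landed cost (A) = invoice 12635.33 + 10909.11 + duty 527.07 = 24071.51
Supplier B (CIF):
The CIF price already equals the CIF value: 20456.23
Import duty = 20456.23 × 2.5% = 511.41
Buyer bears (B): 520.99 + 465.65 + 1474.95 = 2461.59
Landed cost (B) = invoice 20456.23 + 2461.59 + duty 511.41 = 23429.23
Difference = |24071.51 − 23429.23| = 642.28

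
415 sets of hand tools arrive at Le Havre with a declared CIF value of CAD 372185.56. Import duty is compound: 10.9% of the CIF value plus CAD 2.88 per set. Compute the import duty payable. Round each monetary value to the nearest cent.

Ad valorem component: 372185.56 × 10.9% = 40568.23
Specific component: 415 × 2.88 = 1195.20
Import duty = 40568.23 + 1195.20 = 41763.43

Import duty: CAD 41763.43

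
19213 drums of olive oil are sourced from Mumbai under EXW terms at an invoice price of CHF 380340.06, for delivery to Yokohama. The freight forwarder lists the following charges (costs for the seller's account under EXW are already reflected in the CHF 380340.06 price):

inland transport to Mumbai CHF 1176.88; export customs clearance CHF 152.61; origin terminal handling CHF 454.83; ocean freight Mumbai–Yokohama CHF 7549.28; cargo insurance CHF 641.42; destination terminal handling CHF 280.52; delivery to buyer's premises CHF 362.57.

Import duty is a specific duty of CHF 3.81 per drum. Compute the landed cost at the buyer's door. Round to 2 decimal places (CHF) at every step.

EXW: the seller makes goods available at their premises; the buyer bears all onward costs.
CIF value = EXW price + inland to port + export clearance + origin terminal + freight + insurance = 380340.06 + 1176.88 + 152.61 + 454.83 + 7549.28 + 641.42 = 390315.08
Import duty = 19213 × 3.81 = 73201.53
Buyer bears: inland to port 1176.88 + export clearance 152.61 + origin terminal 454.83 + freight 7549.28 + insurance 641.42 + destination terminal 280.52 + delivery 362.57 + duty 73201.53 = 83819.64
Landed cost = invoice 380340.06 + 83819.64 = 464159.70

Total landed cost: CHF 464159.70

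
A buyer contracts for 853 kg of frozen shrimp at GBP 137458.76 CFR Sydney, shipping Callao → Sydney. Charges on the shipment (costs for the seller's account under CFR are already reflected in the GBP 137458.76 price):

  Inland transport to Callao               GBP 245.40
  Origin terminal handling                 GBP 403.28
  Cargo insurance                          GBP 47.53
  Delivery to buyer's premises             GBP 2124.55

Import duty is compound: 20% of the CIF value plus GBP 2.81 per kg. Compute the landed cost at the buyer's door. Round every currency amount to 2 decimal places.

Total landed cost: GBP 169529.03

CFR: the seller pays costs through ocean freight to the destination port, but not insurance.
Already in the invoice (seller's account under CFR): inland to port, origin terminal — exclude.
CIF value = CFR price + insurance = 137458.76 + 47.53 = 137506.29
Ad valorem component: 137506.29 × 20% = 27501.26
Specific component: 853 × 2.81 = 2396.93
Import duty = 27501.26 + 2396.93 = 29898.19
Buyer bears: insurance 47.53 + delivery 2124.55 + duty 29898.19 = 32070.27
Landed cost = invoice 137458.76 + 32070.27 = 169529.03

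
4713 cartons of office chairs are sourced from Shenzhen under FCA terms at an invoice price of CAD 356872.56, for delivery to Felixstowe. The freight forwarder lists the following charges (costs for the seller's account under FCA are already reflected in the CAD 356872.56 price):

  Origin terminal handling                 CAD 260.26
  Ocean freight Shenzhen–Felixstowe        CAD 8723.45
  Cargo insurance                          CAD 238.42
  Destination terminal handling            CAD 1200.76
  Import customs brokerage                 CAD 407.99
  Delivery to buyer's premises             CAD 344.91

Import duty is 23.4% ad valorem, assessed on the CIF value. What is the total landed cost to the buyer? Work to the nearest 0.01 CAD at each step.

Total landed cost: CAD 453714.51

FCA: the seller delivers export-cleared goods to the carrier; the buyer bears costs from that point.
CIF value = FCA price + origin terminal + freight + insurance = 356872.56 + 260.26 + 8723.45 + 238.42 = 366094.69
Import duty = 366094.69 × 23.4% = 85666.16
Buyer bears: origin terminal 260.26 + freight 8723.45 + insurance 238.42 + destination terminal 1200.76 + brokerage 407.99 + delivery 344.91 + duty 85666.16 = 96841.95
Landed cost = invoice 356872.56 + 96841.95 = 453714.51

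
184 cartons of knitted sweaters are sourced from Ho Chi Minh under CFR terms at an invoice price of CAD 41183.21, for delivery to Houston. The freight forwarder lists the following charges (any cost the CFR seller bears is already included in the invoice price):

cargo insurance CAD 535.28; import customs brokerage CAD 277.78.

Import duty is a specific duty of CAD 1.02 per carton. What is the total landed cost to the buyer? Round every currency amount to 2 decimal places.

Total landed cost: CAD 42183.95

CFR: the seller pays costs through ocean freight to the destination port, but not insurance.
CIF value = CFR price + insurance = 41183.21 + 535.28 = 41718.49
Import duty = 184 × 1.02 = 187.68
Buyer bears: insurance 535.28 + brokerage 277.78 + duty 187.68 = 1000.74
Landed cost = invoice 41183.21 + 1000.74 = 42183.95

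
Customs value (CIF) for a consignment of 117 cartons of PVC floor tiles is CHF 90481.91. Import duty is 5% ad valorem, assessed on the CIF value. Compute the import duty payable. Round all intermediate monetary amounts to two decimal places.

Import duty = 90481.91 × 5% = 4524.10

Import duty: CHF 4524.10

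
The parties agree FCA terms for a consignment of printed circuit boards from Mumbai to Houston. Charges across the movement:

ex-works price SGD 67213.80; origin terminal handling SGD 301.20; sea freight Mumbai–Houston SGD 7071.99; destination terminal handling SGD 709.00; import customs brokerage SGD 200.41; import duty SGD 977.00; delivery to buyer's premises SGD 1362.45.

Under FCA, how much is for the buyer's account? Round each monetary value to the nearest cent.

Buyer's account: SGD 10622.05

FCA: the seller delivers export-cleared goods to the carrier; the buyer bears costs from that point.
Seller's account: goods 67213.80 = 67213.80
Buyer's account: origin terminal 301.20 + freight 7071.99 + destination terminal 709.00 + brokerage 200.41 + duty 977.00 + delivery 1362.45 = 10622.05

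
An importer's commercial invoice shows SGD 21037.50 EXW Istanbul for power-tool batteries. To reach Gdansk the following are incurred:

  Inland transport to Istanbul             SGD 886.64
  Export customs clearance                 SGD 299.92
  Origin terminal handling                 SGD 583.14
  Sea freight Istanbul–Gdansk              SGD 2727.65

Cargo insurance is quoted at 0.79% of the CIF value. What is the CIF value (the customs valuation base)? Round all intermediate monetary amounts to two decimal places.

CIF value: SGD 25738.18

Let C be the CIF value. C = EXW price + pre-shipment costs + freight + 0.79% × C
C − 0.79% × C = 21037.50 + 886.64 + 299.92 + 583.14 + 2727.65
0.9921 × C = 25534.85
C = 25534.85 / 0.9921 = 25738.18
Insurance premium = 0.79% × 25738.18 = 203.33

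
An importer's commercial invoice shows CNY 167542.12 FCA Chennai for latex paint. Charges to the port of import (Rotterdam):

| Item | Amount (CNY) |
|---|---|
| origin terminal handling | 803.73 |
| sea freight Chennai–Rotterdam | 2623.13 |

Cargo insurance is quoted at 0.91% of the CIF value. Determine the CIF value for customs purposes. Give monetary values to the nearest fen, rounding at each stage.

CIF value: CNY 172539.09

Let C be the CIF value. C = FCA price + pre-shipment costs + freight + 0.91% × C
C − 0.91% × C = 167542.12 + 803.73 + 2623.13
0.9909 × C = 170968.98
C = 170968.98 / 0.9909 = 172539.09
Insurance premium = 0.91% × 172539.09 = 1570.11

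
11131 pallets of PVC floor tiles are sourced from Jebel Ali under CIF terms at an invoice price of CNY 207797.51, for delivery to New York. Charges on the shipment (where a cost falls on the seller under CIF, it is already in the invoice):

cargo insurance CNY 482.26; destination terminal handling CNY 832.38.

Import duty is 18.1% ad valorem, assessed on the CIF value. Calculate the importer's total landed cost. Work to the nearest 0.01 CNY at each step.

CIF: the seller pays costs through ocean freight and marine insurance to the destination port.
Already in the invoice (seller's account under CIF): insurance — exclude.
The CIF price already equals the CIF value: 207797.51
Import duty = 207797.51 × 18.1% = 37611.35
Buyer bears: destination terminal 832.38 + duty 37611.35 = 38443.73
Landed cost = invoice 207797.51 + 38443.73 = 246241.24

Total landed cost: CNY 246241.24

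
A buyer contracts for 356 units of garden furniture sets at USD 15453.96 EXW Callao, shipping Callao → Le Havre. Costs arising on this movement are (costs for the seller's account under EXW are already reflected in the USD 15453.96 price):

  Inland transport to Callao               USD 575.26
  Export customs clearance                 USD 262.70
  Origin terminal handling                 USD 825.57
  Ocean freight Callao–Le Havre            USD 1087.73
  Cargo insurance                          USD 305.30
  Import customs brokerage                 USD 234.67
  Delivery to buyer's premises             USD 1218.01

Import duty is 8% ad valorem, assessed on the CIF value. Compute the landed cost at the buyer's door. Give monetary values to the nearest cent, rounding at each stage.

Total landed cost: USD 21444.04

EXW: the seller makes goods available at their premises; the buyer bears all onward costs.
CIF value = EXW price + inland to port + export clearance + origin terminal + freight + insurance = 15453.96 + 575.26 + 262.70 + 825.57 + 1087.73 + 305.30 = 18510.52
Import duty = 18510.52 × 8% = 1480.84
Buyer bears: inland to port 575.26 + export clearance 262.70 + origin terminal 825.57 + freight 1087.73 + insurance 305.30 + brokerage 234.67 + delivery 1218.01 + duty 1480.84 = 5990.08
Landed cost = invoice 15453.96 + 5990.08 = 21444.04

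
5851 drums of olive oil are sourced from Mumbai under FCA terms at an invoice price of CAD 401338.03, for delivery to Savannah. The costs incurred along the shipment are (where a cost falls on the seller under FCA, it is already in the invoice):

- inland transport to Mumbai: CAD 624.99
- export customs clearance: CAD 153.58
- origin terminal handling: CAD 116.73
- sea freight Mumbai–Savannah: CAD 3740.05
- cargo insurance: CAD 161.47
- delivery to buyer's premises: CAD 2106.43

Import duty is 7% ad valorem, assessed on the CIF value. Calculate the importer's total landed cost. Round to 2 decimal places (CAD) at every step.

FCA: the seller delivers export-cleared goods to the carrier; the buyer bears costs from that point.
Already in the invoice (seller's account under FCA): inland to port, export clearance — exclude.
CIF value = FCA price + origin terminal + freight + insurance = 401338.03 + 116.73 + 3740.05 + 161.47 = 405356.28
Import duty = 405356.28 × 7% = 28374.94
Buyer bears: origin terminal 116.73 + freight 3740.05 + insurance 161.47 + delivery 2106.43 + duty 28374.94 = 34499.62
Landed cost = invoice 401338.03 + 34499.62 = 435837.65

Total landed cost: CAD 435837.65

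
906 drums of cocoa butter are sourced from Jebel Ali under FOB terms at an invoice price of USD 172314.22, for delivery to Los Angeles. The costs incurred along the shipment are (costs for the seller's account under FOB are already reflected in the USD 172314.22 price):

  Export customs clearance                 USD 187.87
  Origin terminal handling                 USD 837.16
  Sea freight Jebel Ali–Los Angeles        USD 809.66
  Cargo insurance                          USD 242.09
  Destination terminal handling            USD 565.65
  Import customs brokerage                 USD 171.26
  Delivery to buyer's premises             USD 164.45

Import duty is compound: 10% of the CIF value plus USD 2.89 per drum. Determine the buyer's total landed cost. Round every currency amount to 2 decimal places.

Total landed cost: USD 194222.27

FOB: the seller bears costs until goods are on board at the origin port; the buyer bears freight, insurance and all costs thereafter.
Already in the invoice (seller's account under FOB): export clearance, origin terminal — exclude.
CIF value = FOB price + freight + insurance = 172314.22 + 809.66 + 242.09 = 173365.97
Ad valorem component: 173365.97 × 10% = 17336.60
Specific component: 906 × 2.89 = 2618.34
Import duty = 17336.60 + 2618.34 = 19954.94
Buyer bears: freight 809.66 + insurance 242.09 + destination terminal 565.65 + brokerage 171.26 + delivery 164.45 + duty 19954.94 = 21908.05
Landed cost = invoice 172314.22 + 21908.05 = 194222.27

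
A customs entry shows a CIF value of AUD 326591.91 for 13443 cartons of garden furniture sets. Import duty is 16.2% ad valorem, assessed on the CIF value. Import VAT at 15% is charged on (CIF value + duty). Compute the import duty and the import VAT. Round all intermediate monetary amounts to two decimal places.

Import duty: AUD 52907.89; import VAT: AUD 56924.97

Import duty = 326591.91 × 16.2% = 52907.89
VAT base = CIF + duty = 326591.91 + 52907.89 = 379499.80
Import VAT = 379499.80 × 15% = 56924.97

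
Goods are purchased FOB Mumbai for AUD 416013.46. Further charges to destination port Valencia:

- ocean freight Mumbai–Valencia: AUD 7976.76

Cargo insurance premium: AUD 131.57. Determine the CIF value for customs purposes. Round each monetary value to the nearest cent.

CIF = FOB price + freight + insurance
CIF = 416013.46 + 7976.76 + 131.57 = 424121.79

CIF value: AUD 424121.79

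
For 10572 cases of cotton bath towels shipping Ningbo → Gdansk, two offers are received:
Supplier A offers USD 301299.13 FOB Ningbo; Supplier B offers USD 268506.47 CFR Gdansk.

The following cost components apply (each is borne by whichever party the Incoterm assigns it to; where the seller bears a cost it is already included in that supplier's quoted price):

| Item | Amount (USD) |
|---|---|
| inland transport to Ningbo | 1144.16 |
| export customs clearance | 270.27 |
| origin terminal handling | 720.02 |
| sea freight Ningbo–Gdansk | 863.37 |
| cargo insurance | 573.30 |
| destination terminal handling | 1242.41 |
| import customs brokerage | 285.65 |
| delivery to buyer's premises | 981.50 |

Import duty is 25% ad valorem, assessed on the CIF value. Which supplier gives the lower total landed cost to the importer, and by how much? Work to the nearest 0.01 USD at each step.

Supplier B is cheaper by USD 42070.04

Supplier A (FOB):
CIF value = FOB price + freight + insurance = 301299.13 + 863.37 + 573.30 = 302735.80
Import duty = 302735.80 × 25% = 75683.95
Buyer bears (A): 863.37 + 573.30 + 1242.41 + 285.65 + 981.50 = 3946.23
Landed cost (A) = invoice 301299.13 + 3946.23 + duty 75683.95 = 380929.31
Supplier B (CFR):
CIF value = CFR price + insurance = 268506.47 + 573.30 = 269079.77
Import duty = 269079.77 × 25% = 67269.94
Buyer bears (B): 573.30 + 1242.41 + 285.65 + 981.50 = 3082.86
Landed cost (B) = invoice 268506.47 + 3082.86 + duty 67269.94 = 338859.27
Difference = |380929.31 − 338859.27| = 42070.04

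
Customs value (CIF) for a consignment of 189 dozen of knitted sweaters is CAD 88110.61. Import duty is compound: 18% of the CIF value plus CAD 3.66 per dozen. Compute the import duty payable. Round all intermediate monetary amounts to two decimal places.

Ad valorem component: 88110.61 × 18% = 15859.91
Specific component: 189 × 3.66 = 691.74
Import duty = 15859.91 + 691.74 = 16551.65

Import duty: CAD 16551.65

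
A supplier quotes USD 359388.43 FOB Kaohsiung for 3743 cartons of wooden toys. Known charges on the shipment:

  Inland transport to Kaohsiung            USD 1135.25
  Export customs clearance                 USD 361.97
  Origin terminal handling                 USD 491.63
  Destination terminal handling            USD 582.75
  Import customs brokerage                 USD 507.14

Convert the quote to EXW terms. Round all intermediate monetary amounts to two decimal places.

Not relevant to the conversion: destination terminal, brokerage — on the buyer under both terms; not part of either seller's price.
From FOB to EXW, the seller no longer bears: inland to port, export clearance, origin terminal.
EXW price = 359388.43 − 1135.25 − 361.97 − 491.63 = 357399.58

EXW price: USD 357399.58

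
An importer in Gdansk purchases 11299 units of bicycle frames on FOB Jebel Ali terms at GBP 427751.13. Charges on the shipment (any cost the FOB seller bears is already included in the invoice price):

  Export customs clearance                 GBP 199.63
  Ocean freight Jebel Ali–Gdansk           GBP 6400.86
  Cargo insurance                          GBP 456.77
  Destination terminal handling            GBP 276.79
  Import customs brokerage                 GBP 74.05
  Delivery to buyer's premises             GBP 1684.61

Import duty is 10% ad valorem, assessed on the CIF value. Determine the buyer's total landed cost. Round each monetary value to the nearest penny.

FOB: the seller bears costs until goods are on board at the origin port; the buyer bears freight, insurance and all costs thereafter.
Already in the invoice (seller's account under FOB): export clearance — exclude.
CIF value = FOB price + freight + insurance = 427751.13 + 6400.86 + 456.77 = 434608.76
Import duty = 434608.76 × 10% = 43460.88
Buyer bears: freight 6400.86 + insurance 456.77 + destination terminal 276.79 + brokerage 74.05 + delivery 1684.61 + duty 43460.88 = 52353.96
Landed cost = invoice 427751.13 + 52353.96 = 480105.09

Total landed cost: GBP 480105.09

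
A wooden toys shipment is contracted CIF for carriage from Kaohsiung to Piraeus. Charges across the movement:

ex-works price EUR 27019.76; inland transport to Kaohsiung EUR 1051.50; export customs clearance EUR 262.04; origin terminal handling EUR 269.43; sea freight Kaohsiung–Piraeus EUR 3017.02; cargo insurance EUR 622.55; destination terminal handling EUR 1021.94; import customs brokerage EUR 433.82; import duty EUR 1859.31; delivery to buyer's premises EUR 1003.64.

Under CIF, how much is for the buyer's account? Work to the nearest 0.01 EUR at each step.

CIF: the seller pays costs through ocean freight and marine insurance to the destination port.
Seller's account: goods 27019.76 + inland to port 1051.50 + export clearance 262.04 + origin terminal 269.43 + freight 3017.02 + insurance 622.55 = 32242.30
Buyer's account: destination terminal 1021.94 + brokerage 433.82 + duty 1859.31 + delivery 1003.64 = 4318.71

Buyer's account: EUR 4318.71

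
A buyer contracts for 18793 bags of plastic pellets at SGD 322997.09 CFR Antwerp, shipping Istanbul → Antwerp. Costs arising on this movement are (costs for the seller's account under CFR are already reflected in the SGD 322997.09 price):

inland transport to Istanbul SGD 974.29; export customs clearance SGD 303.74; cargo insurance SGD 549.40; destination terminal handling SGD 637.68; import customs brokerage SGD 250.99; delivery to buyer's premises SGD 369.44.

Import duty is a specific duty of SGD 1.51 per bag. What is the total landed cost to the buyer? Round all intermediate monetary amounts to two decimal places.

CFR: the seller pays costs through ocean freight to the destination port, but not insurance.
Already in the invoice (seller's account under CFR): inland to port, export clearance — exclude.
CIF value = CFR price + insurance = 322997.09 + 549.40 = 323546.49
Import duty = 18793 × 1.51 = 28377.43
Buyer bears: insurance 549.40 + destination terminal 637.68 + brokerage 250.99 + delivery 369.44 + duty 28377.43 = 30184.94
Landed cost = invoice 322997.09 + 30184.94 = 353182.03

Total landed cost: SGD 353182.03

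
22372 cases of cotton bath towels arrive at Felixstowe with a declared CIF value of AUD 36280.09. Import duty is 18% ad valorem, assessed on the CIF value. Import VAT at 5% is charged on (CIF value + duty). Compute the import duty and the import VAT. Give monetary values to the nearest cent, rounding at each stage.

Import duty: AUD 6530.42; import VAT: AUD 2140.53

Import duty = 36280.09 × 18% = 6530.42
VAT base = CIF + duty = 36280.09 + 6530.42 = 42810.51
Import VAT = 42810.51 × 5% = 2140.53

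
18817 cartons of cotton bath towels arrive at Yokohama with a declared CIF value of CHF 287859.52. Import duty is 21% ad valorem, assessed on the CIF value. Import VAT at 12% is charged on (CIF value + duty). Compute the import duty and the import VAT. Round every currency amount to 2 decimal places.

Import duty: CHF 60450.50; import VAT: CHF 41797.20

Import duty = 287859.52 × 21% = 60450.50
VAT base = CIF + duty = 287859.52 + 60450.50 = 348310.02
Import VAT = 348310.02 × 12% = 41797.20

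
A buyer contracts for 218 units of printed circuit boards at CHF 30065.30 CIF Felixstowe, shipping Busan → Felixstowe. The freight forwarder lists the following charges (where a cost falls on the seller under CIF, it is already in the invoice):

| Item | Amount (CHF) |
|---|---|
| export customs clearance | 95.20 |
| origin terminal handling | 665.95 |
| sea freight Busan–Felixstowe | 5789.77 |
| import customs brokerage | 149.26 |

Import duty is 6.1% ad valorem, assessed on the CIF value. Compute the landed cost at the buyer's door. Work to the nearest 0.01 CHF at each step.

CIF: the seller pays costs through ocean freight and marine insurance to the destination port.
Already in the invoice (seller's account under CIF): export clearance, origin terminal, freight — exclude.
The CIF price already equals the CIF value: 30065.30
Import duty = 30065.30 × 6.1% = 1833.98
Buyer bears: brokerage 149.26 + duty 1833.98 = 1983.24
Landed cost = invoice 30065.30 + 1983.24 = 32048.54

Total landed cost: CHF 32048.54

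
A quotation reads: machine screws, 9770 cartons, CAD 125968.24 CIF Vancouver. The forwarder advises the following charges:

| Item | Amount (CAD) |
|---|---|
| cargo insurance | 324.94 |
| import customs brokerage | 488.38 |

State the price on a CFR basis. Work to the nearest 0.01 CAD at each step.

CFR price: CAD 125643.30

Not relevant to the conversion: brokerage — on the buyer under both terms; not part of either seller's price.
From CIF to CFR, the seller no longer bears: insurance.
CFR price = 125968.24 − 324.94 = 125643.30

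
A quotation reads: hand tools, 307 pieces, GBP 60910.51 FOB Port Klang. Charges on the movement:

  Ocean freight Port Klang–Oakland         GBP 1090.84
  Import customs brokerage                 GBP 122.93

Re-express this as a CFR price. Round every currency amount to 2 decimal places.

Not relevant to the conversion: brokerage — on the buyer under both terms; not part of either seller's price.
From FOB to CFR, the seller additionally bears: freight.
CFR price = 60910.51 + 1090.84 = 62001.35

CFR price: GBP 62001.35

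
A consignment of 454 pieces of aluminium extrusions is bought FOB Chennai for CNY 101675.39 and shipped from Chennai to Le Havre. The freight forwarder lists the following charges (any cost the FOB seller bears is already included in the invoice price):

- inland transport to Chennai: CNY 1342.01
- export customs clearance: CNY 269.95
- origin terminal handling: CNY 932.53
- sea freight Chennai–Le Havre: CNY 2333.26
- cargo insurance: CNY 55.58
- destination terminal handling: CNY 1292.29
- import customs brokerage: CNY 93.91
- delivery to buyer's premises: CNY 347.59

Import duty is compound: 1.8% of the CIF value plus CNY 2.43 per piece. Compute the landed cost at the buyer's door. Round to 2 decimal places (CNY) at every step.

Total landed cost: CNY 108774.40

FOB: the seller bears costs until goods are on board at the origin port; the buyer bears freight, insurance and all costs thereafter.
Already in the invoice (seller's account under FOB): inland to port, export clearance, origin terminal — exclude.
CIF value = FOB price + freight + insurance = 101675.39 + 2333.26 + 55.58 = 104064.23
Ad valorem component: 104064.23 × 1.8% = 1873.16
Specific component: 454 × 2.43 = 1103.22
Import duty = 1873.16 + 1103.22 = 2976.38
Buyer bears: freight 2333.26 + insurance 55.58 + destination terminal 1292.29 + brokerage 93.91 + delivery 347.59 + duty 2976.38 = 7099.01
Landed cost = invoice 101675.39 + 7099.01 = 108774.40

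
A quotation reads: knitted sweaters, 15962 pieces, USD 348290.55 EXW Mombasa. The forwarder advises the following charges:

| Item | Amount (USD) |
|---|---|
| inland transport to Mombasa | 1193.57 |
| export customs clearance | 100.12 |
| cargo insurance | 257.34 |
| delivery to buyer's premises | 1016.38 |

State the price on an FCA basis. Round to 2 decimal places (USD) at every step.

FCA price: USD 349584.24

Not relevant to the conversion: delivery, insurance — on the buyer under both terms; not part of either seller's price.
From EXW to FCA, the seller additionally bears: inland to port, export clearance.
FCA price = 348290.55 + 1193.57 + 100.12 = 349584.24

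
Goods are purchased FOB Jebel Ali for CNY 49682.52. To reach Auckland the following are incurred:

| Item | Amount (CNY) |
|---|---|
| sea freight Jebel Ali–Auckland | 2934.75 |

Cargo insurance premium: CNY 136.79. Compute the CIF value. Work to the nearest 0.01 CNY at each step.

CIF = FOB price + freight + insurance
CIF = 49682.52 + 2934.75 + 136.79 = 52754.06

CIF value: CNY 52754.06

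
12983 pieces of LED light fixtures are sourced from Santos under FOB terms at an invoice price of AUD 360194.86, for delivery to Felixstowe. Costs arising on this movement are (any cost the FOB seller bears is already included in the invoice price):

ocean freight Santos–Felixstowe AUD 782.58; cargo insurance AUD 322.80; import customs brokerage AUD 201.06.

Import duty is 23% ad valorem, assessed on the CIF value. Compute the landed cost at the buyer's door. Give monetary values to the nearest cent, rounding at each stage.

Total landed cost: AUD 444600.36

FOB: the seller bears costs until goods are on board at the origin port; the buyer bears freight, insurance and all costs thereafter.
CIF value = FOB price + freight + insurance = 360194.86 + 782.58 + 322.80 = 361300.24
Import duty = 361300.24 × 23% = 83099.06
Buyer bears: freight 782.58 + insurance 322.80 + brokerage 201.06 + duty 83099.06 = 84405.50
Landed cost = invoice 360194.86 + 84405.50 = 444600.36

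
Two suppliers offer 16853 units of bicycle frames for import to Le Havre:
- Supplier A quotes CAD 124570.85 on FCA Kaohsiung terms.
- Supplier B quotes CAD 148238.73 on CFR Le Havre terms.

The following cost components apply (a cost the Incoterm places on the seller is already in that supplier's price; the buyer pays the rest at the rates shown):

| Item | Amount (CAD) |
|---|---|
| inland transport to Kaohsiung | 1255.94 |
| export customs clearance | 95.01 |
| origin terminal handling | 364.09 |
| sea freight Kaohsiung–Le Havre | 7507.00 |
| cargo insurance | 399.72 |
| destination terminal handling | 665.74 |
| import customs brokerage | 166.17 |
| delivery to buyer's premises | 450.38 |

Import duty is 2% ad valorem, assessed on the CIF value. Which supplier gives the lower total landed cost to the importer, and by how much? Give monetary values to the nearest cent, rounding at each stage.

Supplier A (FCA):
CIF value = FCA price + origin terminal + freight + insurance = 124570.85 + 364.09 + 7507.00 + 399.72 = 132841.66
Import duty = 132841.66 × 2% = 2656.83
Buyer bears (A): 364.09 + 7507.00 + 399.72 + 665.74 + 166.17 + 450.38 = 9553.10
Landed cost (A) = invoice 124570.85 + 9553.10 + duty 2656.83 = 136780.78
Supplier B (CFR):
CIF value = CFR price + insurance = 148238.73 + 399.72 = 148638.45
Import duty = 148638.45 × 2% = 2972.77
Buyer bears (B): 399.72 + 665.74 + 166.17 + 450.38 = 1682.01
Landed cost (B) = invoice 148238.73 + 1682.01 + duty 2972.77 = 152893.51
Difference = |136780.78 − 152893.51| = 16112.73

Supplier A is cheaper by CAD 16112.73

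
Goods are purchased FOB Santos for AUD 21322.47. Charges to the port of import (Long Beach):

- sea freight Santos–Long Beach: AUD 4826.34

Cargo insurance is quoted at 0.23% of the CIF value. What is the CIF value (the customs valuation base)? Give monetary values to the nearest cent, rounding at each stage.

Let C be the CIF value. C = FOB price + freight + 0.23% × C
C − 0.23% × C = 21322.47 + 4826.34
0.9977 × C = 26148.81
C = 26148.81 / 0.9977 = 26209.09
Insurance premium = 0.23% × 26209.09 = 60.28

CIF value: AUD 26209.09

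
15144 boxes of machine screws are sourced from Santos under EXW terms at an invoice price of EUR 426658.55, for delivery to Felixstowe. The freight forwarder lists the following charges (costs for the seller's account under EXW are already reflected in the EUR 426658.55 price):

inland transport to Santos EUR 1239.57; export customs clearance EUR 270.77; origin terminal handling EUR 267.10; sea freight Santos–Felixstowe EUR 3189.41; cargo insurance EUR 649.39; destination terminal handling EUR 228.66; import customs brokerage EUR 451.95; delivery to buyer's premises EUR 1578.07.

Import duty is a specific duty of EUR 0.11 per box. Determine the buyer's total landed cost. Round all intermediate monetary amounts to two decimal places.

EXW: the seller makes goods available at their premises; the buyer bears all onward costs.
CIF value = EXW price + inland to port + export clearance + origin terminal + freight + insurance = 426658.55 + 1239.57 + 270.77 + 267.10 + 3189.41 + 649.39 = 432274.79
Import duty = 15144 × 0.11 = 1665.84
Buyer bears: inland to port 1239.57 + export clearance 270.77 + origin terminal 267.10 + freight 3189.41 + insurance 649.39 + destination terminal 228.66 + brokerage 451.95 + delivery 1578.07 + duty 1665.84 = 9540.76
Landed cost = invoice 426658.55 + 9540.76 = 436199.31

Total landed cost: EUR 436199.31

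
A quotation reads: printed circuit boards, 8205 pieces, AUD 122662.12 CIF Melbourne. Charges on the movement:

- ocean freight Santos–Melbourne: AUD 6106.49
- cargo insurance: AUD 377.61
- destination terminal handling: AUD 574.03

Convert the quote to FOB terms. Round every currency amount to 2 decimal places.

FOB price: AUD 116178.02

Not relevant to the conversion: destination terminal — on the buyer under both terms; not part of either seller's price.
From CIF to FOB, the seller no longer bears: freight, insurance.
FOB price = 122662.12 − 6106.49 − 377.61 = 116178.02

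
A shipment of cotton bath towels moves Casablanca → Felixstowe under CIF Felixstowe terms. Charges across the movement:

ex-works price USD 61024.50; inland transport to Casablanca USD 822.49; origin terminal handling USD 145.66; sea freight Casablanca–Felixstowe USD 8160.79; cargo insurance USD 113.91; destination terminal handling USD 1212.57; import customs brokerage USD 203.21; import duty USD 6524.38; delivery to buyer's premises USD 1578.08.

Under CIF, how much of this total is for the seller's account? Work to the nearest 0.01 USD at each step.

CIF: the seller pays costs through ocean freight and marine insurance to the destination port.
Seller's account: goods 61024.50 + inland to port 822.49 + origin terminal 145.66 + freight 8160.79 + insurance 113.91 = 70267.35
Buyer's account: destination terminal 1212.57 + brokerage 203.21 + duty 6524.38 + delivery 1578.08 = 9518.24

Seller's account: USD 70267.35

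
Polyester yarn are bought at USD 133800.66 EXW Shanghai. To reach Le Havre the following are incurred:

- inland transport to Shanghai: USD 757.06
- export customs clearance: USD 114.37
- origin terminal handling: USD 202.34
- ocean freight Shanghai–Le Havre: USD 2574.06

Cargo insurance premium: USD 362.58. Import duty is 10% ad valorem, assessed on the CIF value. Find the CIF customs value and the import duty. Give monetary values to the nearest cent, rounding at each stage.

CIF = EXW price + pre-shipment costs + freight + insurance
CIF = 133800.66 + 757.06 + 114.37 + 202.34 + 2574.06 + 362.58 = 137811.07
Import duty = 137811.07 × 10% = 13781.11

CIF value: USD 137811.07; import duty: USD 13781.11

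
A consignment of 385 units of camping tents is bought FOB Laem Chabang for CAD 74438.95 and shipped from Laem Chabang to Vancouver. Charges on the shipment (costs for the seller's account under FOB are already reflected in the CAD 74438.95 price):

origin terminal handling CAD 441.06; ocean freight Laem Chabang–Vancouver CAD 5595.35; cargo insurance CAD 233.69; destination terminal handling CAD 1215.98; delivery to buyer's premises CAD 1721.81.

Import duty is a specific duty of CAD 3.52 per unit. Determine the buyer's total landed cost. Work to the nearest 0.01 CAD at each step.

FOB: the seller bears costs until goods are on board at the origin port; the buyer bears freight, insurance and all costs thereafter.
Already in the invoice (seller's account under FOB): origin terminal — exclude.
CIF value = FOB price + freight + insurance = 74438.95 + 5595.35 + 233.69 = 80267.99
Import duty = 385 × 3.52 = 1355.20
Buyer bears: freight 5595.35 + insurance 233.69 + destination terminal 1215.98 + delivery 1721.81 + duty 1355.20 = 10122.03
Landed cost = invoice 74438.95 + 10122.03 = 84560.98

Total landed cost: CAD 84560.98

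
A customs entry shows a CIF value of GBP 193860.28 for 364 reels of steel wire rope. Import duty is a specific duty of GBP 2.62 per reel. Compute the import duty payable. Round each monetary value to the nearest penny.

Import duty: GBP 953.68

Import duty = 364 × 2.62 = 953.68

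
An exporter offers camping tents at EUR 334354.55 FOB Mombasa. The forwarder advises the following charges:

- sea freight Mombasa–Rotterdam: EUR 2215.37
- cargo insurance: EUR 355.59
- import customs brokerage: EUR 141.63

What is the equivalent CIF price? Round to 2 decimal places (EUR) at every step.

CIF price: EUR 336925.51

Not relevant to the conversion: brokerage — on the buyer under both terms; not part of either seller's price.
From FOB to CIF, the seller additionally bears: freight, insurance.
CIF price = 334354.55 + 2215.37 + 355.59 = 336925.51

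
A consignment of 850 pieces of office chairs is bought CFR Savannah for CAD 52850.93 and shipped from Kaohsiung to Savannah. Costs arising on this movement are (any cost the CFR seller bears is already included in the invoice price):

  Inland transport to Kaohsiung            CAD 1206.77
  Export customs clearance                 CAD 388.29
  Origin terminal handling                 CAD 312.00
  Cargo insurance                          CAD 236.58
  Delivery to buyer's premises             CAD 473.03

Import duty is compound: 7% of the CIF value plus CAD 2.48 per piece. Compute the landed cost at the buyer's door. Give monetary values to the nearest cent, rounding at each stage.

CFR: the seller pays costs through ocean freight to the destination port, but not insurance.
Already in the invoice (seller's account under CFR): inland to port, export clearance, origin terminal — exclude.
CIF value = CFR price + insurance = 52850.93 + 236.58 = 53087.51
Ad valorem component: 53087.51 × 7% = 3716.13
Specific component: 850 × 2.48 = 2108.00
Import duty = 3716.13 + 2108.00 = 5824.13
Buyer bears: insurance 236.58 + delivery 473.03 + duty 5824.13 = 6533.74
Landed cost = invoice 52850.93 + 6533.74 = 59384.67

Total landed cost: CAD 59384.67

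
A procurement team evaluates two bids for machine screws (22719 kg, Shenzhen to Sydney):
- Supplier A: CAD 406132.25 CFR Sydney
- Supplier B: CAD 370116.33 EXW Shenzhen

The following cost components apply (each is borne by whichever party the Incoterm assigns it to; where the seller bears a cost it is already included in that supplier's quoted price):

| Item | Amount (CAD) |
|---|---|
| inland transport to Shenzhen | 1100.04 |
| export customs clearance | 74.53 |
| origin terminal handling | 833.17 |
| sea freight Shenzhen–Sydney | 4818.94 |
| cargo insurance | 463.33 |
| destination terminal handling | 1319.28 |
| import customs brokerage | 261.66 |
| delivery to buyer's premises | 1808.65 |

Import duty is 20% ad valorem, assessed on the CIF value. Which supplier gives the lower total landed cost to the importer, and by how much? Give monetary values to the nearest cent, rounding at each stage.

Supplier B is cheaper by CAD 35027.09

Supplier A (CFR):
CIF value = CFR price + insurance = 406132.25 + 463.33 = 406595.58
Import duty = 406595.58 × 20% = 81319.12
Buyer bears (A): 463.33 + 1319.28 + 261.66 + 1808.65 = 3852.92
Landed cost (A) = invoice 406132.25 + 3852.92 + duty 81319.12 = 491304.29
Supplier B (EXW):
CIF value = EXW price + inland to port + export clearance + origin terminal + freight + insurance = 370116.33 + 1100.04 + 74.53 + 833.17 + 4818.94 + 463.33 = 377406.34
Import duty = 377406.34 × 20% = 75481.27
Buyer bears (B): 1100.04 + 74.53 + 833.17 + 4818.94 + 463.33 + 1319.28 + 261.66 + 1808.65 = 10679.60
Landed cost (B) = invoice 370116.33 + 10679.60 + duty 75481.27 = 456277.20
Difference = |491304.29 − 456277.20| = 35027.09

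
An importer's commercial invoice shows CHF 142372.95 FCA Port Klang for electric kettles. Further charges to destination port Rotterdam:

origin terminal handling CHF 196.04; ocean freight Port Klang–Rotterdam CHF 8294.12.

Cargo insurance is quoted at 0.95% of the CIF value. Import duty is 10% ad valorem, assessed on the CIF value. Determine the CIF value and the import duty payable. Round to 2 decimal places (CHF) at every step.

CIF value: CHF 152310.06; import duty: CHF 15231.01

Let C be the CIF value. C = FCA price + pre-shipment costs + freight + 0.95% × C
C − 0.95% × C = 142372.95 + 196.04 + 8294.12
0.9905 × C = 150863.11
C = 150863.11 / 0.9905 = 152310.06
Insurance premium = 0.95% × 152310.06 = 1446.95
Import duty = 152310.06 × 10% = 15231.01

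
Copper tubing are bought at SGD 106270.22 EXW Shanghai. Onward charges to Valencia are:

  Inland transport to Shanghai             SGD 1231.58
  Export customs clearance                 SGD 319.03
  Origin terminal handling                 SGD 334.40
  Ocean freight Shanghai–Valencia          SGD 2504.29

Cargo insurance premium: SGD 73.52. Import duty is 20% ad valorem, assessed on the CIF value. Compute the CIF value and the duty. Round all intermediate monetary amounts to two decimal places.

CIF = EXW price + pre-shipment costs + freight + insurance
CIF = 106270.22 + 1231.58 + 319.03 + 334.40 + 2504.29 + 73.52 = 110733.04
Import duty = 110733.04 × 20% = 22146.61

CIF value: SGD 110733.04; import duty: SGD 22146.61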